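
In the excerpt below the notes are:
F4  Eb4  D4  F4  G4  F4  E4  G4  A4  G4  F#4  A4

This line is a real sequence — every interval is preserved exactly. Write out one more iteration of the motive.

With a 4-note motive the entries are F4, G4, A4, each up a 2nd from the previous.
Statement 4 starts on B4 and keeps the same exact contour: B4 A4 G#4 B4.

B4 A4 G#4 B4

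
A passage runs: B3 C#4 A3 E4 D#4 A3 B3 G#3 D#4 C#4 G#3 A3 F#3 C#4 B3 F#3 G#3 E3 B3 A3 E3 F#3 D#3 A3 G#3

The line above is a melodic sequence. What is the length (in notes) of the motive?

Try groups of 5 (5 cells in 25 notes):
B3 C#4 A3 E4 D#4 | A3 B3 G#3 D#4 C#4 | G#3 A3 F#3 C#4 B3 | F#3 G#3 E3 B3 A3 | E3 F#3 D#3 A3 G#3
Each cell is the previous one down a 2nd — so the unit is 5 notes.

5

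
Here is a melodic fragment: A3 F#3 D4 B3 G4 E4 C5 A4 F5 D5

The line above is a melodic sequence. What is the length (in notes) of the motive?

2

There are 10 notes; a 2-note unit gives 5 cells:
A3 F#3 | D4 B3 | G4 E4 | C5 A4 | F5 D5
Each cell is the previous one up a 4th — so the unit is 2 notes.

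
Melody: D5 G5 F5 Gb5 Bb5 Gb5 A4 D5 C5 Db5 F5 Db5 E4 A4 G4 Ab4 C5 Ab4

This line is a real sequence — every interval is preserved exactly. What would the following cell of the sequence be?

With a 6-note motive the entries are D5, A4, E4, each down a 4th from the previous.
From B3 the exact shape gives B3 E4 D4 Eb4 G4 Eb4.

B3 E4 D4 Eb4 G4 Eb4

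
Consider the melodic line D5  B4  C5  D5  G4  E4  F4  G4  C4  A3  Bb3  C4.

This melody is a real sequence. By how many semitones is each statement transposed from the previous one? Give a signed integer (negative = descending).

The 4-note cells begin on D5, G4, C4 — each down a 5th from the last.
D5→G4 is 67 − 74 = -7 semitones.

-7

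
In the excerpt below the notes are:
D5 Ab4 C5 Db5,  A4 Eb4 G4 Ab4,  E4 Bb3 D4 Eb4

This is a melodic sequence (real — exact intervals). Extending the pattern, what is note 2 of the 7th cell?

Grouping in 4s, the 2nd note of each cell is Ab4, Eb4, Bb3.
Extending down a 4th: F3 → C3 → G2 → D2.

D2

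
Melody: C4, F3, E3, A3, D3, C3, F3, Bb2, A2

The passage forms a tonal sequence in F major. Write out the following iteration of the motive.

Taking 3-note groups, the heads are C4, A3, F3: the pattern moves down a 3rd.
Statement 4 starts on D3 and keeps the same diatonic contour: D3 G2 F2.

D3 G2 F2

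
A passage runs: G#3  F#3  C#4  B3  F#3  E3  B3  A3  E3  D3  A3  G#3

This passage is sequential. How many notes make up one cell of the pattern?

4

There are 12 notes; a 4-note unit gives 3 cells:
G#3 F#3 C#4 B3 | F#3 E3 B3 A3 | E3 D3 A3 G#3
Each cell is the previous one down a 2nd — so the unit is 4 notes.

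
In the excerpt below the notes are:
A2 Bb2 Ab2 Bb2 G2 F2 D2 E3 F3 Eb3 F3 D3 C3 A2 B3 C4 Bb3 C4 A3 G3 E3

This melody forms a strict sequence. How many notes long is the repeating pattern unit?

7

Try groups of 7 (3 cells in 21 notes):
A2 Bb2 Ab2 Bb2 G2 F2 D2 | E3 F3 Eb3 F3 D3 C3 A2 | B3 C4 Bb3 C4 A3 G3 E3
That's a consistent up a 5th shift per cell, and no other grouping gives one.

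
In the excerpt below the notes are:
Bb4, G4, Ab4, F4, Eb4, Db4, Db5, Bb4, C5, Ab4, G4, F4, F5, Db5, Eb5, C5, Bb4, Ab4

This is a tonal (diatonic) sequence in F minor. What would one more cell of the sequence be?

With a 6-note motive the entries are Bb4, Db5, F5, each up a 3rd from the previous.
So cell 4 is Ab5 F5 G5 Eb5 Db5 C5.

Ab5 F5 G5 Eb5 Db5 C5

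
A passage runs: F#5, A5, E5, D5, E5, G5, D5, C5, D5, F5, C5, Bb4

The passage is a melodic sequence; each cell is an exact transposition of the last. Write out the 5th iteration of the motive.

Bb4 Db5 Ab4 Gb4

With a 4-note motive the entries are F#5, E5, D5, each down a 2nd from the previous.
Extending down a 2nd: C5 → Bb4.
So cell 5 is Bb4 Db5 Ab4 Gb4.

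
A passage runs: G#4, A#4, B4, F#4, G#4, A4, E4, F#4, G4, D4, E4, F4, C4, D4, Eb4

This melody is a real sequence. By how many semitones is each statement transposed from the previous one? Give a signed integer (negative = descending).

-2

The 3-note cells begin on G#4, F#4, E4, D4, C4 — each down a 2nd from the last.
G#4→F#4 is 66 − 68 = -2 semitones.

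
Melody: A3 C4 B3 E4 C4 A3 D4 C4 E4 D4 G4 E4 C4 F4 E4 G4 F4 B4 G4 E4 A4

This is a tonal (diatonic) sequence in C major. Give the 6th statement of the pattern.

Taking 7-note groups, the heads are A3, C4, E4: the pattern moves up a 3rd.
Carrying on: G4 → B4 → D5.
So cell 6 is D5 F5 E5 A5 F5 D5 G5.

D5 F5 E5 A5 F5 D5 G5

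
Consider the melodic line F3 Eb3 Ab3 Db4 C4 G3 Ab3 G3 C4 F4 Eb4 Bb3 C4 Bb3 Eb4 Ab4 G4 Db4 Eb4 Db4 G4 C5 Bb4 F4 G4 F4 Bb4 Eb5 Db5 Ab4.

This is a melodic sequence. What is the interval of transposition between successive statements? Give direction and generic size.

up a 3rd

Unit = 6 notes; the statements start on F3, Ab3, C4, Eb4, G4, moving up a 3rd each time.
F3 to Ab3 is up a 3rd.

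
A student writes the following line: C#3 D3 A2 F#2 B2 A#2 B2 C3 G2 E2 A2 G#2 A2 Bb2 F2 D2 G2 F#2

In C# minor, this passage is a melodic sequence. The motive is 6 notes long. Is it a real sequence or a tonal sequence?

real

Each cell has the same semitone pattern (1, -5, -3, 5, -1) — intervals are preserved exactly.
And D3 lies outside C# minor, so the sequence is real rather than tonal.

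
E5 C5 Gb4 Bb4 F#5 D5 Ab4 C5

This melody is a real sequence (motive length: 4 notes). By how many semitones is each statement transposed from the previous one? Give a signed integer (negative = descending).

With a 4-note motive the entries are E5, F#5, each up a 2nd from the previous.
Counting half-steps from E5 to F#5: 2.

2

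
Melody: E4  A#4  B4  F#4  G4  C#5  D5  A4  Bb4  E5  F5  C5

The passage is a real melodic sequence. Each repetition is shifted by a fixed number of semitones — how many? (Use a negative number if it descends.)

With a 4-note motive the entries are E4, G4, Bb4, each up a 3rd from the previous.
Counting half-steps from E4 to G4: 3.

3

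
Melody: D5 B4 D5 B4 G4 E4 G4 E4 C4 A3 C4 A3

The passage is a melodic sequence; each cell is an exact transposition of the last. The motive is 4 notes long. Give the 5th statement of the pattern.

Taking 4-note groups, the heads are D5, G4, C4: the pattern moves down a 5th.
Extending down a 5th: F3 → Bb2.
So cell 5 is Bb2 G2 Bb2 G2.

Bb2 G2 Bb2 G2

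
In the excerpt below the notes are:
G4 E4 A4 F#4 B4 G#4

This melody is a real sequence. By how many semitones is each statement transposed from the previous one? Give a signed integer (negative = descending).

2

Taking 2-note groups, the heads are G4, A4, B4: the pattern moves up a 2nd.
Counting half-steps from G4 to A4: 2.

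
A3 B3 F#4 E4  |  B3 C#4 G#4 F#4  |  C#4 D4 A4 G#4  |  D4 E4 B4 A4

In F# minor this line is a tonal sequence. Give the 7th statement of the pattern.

Taking 4-note groups, the heads are A3, B3, C#4, D4: the pattern moves up a 2nd.
Continuing the starts: E4 → F#4 → G#4.
So cell 7 is G#4 A4 E5 D5.

G#4 A4 E5 D5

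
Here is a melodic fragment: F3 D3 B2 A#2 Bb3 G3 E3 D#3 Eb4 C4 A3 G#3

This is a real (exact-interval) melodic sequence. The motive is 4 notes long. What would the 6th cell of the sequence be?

Gb5 Eb5 C5 B4

Unit = 4 notes; the statements start on F3, Bb3, Eb4, moving up a 4th each time.
Carrying on: Ab4 → Db5 → Gb5.
Statement 6 starts on Gb5 and keeps the same exact contour: Gb5 Eb5 C5 B4.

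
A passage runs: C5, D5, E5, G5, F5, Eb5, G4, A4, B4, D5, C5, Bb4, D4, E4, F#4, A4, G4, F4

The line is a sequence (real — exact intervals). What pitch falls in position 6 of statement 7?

A2

The unit is 6 notes. Position-6 pitches of the 3 shown cells: Eb5, Bb4, F4.
Extending down a 4th: C4 → G3 → D3 → A2.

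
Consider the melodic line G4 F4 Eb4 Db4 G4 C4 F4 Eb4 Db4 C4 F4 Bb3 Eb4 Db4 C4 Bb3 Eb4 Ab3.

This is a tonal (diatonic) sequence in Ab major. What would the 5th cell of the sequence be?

C4 Bb3 Ab3 G3 C4 F3

With a 6-note motive the entries are G4, F4, Eb4, each down a 2nd from the previous.
Carrying on: Db4 → C4.
Statement 5 starts on C4 and keeps the same diatonic contour: C4 Bb3 Ab3 G3 C4 F3.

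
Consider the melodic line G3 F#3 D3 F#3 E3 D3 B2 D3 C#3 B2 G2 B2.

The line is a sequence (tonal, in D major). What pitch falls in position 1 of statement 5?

Grouping in 4s, the 1st note of each cell is G3, E3, C#3.
Carrying that down a 3rd forward: A2 → F#2.

F#2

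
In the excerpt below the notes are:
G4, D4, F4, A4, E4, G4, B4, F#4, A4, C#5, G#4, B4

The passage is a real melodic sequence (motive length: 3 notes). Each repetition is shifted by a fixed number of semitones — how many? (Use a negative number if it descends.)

2

Taking 3-note groups, the heads are G4, A4, B4, C#5: the pattern moves up a 2nd.
G4→A4 is 69 − 67 = 2 semitones.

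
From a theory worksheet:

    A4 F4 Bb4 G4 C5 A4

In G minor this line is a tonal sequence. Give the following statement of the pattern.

D5 Bb4

Unit = 2 notes; the statements start on A4, Bb4, C5, moving up a 2nd each time.
Statement 4 starts on D5 and keeps the same diatonic contour: D5 Bb4.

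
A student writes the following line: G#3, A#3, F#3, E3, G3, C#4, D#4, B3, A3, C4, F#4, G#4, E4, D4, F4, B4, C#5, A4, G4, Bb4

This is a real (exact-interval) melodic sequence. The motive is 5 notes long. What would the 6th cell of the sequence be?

The 5-note cells begin on G#3, C#4, F#4, B4 — each up a 4th from the last.
Carrying on: E5 → A5.
Statement 6 starts on A5 and keeps the same exact contour: A5 B5 G5 F5 Ab5.

A5 B5 G5 F5 Ab5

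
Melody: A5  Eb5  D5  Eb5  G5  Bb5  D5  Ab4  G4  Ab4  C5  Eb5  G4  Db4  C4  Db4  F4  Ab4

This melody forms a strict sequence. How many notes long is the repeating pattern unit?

There are 18 notes; a 6-note unit gives 3 cells:
A5 Eb5 D5 Eb5 G5 Bb5 | D5 Ab4 G4 Ab4 C5 Eb5 | G4 Db4 C4 Db4 F4 Ab4
Each cell is the previous one down a 5th — so the unit is 6 notes.

6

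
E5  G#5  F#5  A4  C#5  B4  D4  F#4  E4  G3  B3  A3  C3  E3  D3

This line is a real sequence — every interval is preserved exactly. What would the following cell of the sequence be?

Unit = 3 notes; the statements start on E5, A4, D4, G3, C3, moving down a 5th each time.
From F2 the exact shape gives F2 A2 G2.

F2 A2 G2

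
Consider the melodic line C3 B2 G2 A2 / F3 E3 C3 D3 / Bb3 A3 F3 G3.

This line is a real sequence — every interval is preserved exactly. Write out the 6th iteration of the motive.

Db5 C5 Ab4 Bb4

Unit = 4 notes; the statements start on C3, F3, Bb3, moving up a 4th each time.
Continuing the starts: Eb4 → Ab4 → Db5.
From Db5 the exact shape gives Db5 C5 Ab4 Bb4.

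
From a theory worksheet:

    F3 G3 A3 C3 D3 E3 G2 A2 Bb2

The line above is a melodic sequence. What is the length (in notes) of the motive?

3

Try groups of 3 (3 cells in 9 notes):
F3 G3 A3 | C3 D3 E3 | G2 A2 Bb2
That's a consistent down a 4th shift per cell, and no other grouping gives one.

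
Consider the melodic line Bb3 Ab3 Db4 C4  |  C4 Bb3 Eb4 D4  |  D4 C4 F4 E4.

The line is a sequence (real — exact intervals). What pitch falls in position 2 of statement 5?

With 4-note cells, note 2 of each statement runs Ab3, Bb3, C4.
Each moves up a 2nd. Continuing: D4 → E4.

E4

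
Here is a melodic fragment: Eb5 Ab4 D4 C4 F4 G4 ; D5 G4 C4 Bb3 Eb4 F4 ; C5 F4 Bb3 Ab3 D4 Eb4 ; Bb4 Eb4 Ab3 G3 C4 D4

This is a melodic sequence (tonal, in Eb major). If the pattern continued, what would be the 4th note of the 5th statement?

F3

Grouping in 6s, the 4th note of each cell is C4, Bb3, Ab3, G3.
One more down a 2nd gives F3.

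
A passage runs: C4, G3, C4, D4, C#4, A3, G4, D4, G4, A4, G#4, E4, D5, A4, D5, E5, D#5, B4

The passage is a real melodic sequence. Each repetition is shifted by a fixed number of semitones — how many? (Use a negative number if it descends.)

7

The 6-note cells begin on C4, G4, D5 — each up a 5th from the last.
Counting half-steps from C4 to G4: 7.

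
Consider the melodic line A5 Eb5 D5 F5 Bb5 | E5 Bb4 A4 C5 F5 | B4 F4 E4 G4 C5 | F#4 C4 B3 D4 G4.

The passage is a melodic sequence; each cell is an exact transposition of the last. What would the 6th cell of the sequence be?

Unit = 5 notes; the statements start on A5, E5, B4, F#4, moving down a 4th each time.
Carrying on: C#4 → G#3.
Statement 6 starts on G#3 and keeps the same exact contour: G#3 D3 C#3 E3 A3.

G#3 D3 C#3 E3 A3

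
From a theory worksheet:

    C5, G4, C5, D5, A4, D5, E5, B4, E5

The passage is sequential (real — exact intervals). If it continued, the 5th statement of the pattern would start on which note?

With a 3-note motive the entries are C5, D5, E5, each up a 2nd from the previous.
Continuing: F#5 → G#5. Statement 5 starts on G#5.

G#5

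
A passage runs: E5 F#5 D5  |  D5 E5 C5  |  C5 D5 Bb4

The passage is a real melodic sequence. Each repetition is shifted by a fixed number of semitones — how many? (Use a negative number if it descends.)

The 3-note cells begin on E5, D5, C5 — each down a 2nd from the last.
E5 to D5 spans -2 semitones.

-2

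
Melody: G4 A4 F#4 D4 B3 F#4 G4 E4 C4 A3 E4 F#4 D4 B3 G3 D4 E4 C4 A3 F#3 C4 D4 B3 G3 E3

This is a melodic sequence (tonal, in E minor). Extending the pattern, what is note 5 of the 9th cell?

A2

With 5-note cells, note 5 of each statement runs B3, A3, G3, F#3, E3.
Each moves down a 2nd. Continuing: D3 → C3 → B2 → A2.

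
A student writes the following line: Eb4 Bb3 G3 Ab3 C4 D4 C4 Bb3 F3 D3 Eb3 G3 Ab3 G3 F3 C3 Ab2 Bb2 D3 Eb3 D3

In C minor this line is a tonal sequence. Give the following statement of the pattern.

The 7-note cells begin on Eb4, Bb3, F3 — each down a 4th from the last.
Statement 4 starts on C3 and keeps the same diatonic contour: C3 G2 Eb2 F2 Ab2 Bb2 Ab2.

C3 G2 Eb2 F2 Ab2 Bb2 Ab2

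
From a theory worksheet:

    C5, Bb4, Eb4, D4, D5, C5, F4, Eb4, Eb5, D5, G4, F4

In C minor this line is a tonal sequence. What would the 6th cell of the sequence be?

The 4-note cells begin on C5, D5, Eb5 — each up a 2nd from the last.
Continuing the starts: F5 → G5 → Ab5.
From Ab5 the diatonic shape gives Ab5 G5 C5 Bb4.

Ab5 G5 C5 Bb4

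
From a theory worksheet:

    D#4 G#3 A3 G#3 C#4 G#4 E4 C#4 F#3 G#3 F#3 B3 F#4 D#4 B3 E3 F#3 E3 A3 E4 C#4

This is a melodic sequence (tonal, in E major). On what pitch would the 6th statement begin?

F#3

With a 7-note motive the entries are D#4, C#4, B3, each down a 2nd from the previous.
Continuing: A3 → G#3 → F#3. Statement 6 starts on F#3.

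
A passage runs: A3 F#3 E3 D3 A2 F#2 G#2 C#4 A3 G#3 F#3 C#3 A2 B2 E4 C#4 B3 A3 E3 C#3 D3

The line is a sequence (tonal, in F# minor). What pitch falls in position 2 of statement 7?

With 7-note cells, note 2 of each statement runs F#3, A3, C#4.
Carrying that up a 3rd forward: E4 → G#4 → B4 → D5.

D5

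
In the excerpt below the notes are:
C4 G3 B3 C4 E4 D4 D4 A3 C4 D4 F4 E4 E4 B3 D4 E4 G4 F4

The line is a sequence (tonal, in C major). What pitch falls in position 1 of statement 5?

Grouping in 6s, the 1st note of each cell is C4, D4, E4.
Carrying that up a 2nd forward: F4 → G4.

G4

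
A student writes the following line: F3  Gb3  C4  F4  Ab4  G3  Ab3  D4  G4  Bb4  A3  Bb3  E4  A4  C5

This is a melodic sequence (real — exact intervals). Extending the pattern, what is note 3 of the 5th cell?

With 5-note cells, note 3 of each statement runs C4, D4, E4.
Extending up a 2nd: F#4 → G#4.

G#4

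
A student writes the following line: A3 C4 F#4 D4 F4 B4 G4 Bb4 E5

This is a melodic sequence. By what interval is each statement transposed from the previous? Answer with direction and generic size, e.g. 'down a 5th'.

The 3-note cells begin on A3, D4, G4 — each up a 4th from the last.
A3 to D4 is up a 4th.

up a 4th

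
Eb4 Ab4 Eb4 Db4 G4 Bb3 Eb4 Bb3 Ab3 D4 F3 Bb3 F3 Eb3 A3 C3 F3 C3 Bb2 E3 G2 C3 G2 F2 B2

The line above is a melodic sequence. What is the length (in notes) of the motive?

There are 25 notes; a 5-note unit gives 5 cells:
Eb4 Ab4 Eb4 Db4 G4 | Bb3 Eb4 Bb3 Ab3 D4 | F3 Bb3 F3 Eb3 A3 | C3 F3 C3 Bb2 E3 | G2 C3 G2 F2 B2
That's a consistent down a 4th shift per cell, and no other grouping gives one.

5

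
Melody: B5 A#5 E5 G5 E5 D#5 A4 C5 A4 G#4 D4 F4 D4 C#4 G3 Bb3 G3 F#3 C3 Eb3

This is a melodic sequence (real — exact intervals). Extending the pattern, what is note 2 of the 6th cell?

Grouping in 4s, the 2nd note of each cell is A#5, D#5, G#4, C#4, F#3.
Each moves down a 5th; the next is B2.

B2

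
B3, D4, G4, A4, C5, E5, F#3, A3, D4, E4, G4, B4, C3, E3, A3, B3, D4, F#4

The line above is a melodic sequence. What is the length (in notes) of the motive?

6

Try groups of 6 (3 cells in 18 notes):
B3 D4 G4 A4 C5 E5 | F#3 A3 D4 E4 G4 B4 | C3 E3 A3 B3 D4 F#4
Each cell is the previous one down a 4th — so the unit is 6 notes.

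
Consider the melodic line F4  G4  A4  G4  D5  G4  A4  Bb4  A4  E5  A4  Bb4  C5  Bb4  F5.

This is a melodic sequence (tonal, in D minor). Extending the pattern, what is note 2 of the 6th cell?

Grouping in 5s, the 2nd note of each cell is G4, A4, Bb4.
Each moves up a 2nd. Continuing: C5 → D5 → E5.

E5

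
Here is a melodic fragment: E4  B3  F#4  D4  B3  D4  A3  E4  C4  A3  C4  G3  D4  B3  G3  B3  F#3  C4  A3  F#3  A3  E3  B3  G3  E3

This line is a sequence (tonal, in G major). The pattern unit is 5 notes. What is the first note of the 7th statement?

Taking 5-note groups, the heads are E4, D4, C4, B3, A3: the pattern moves down a 2nd.
Extending the heads down a 2nd: G3 → F#3.

F#3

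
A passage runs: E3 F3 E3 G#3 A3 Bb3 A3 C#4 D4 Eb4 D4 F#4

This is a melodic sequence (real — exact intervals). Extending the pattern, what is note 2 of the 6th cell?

The unit is 4 notes. Position-2 pitches of the 3 shown cells: F3, Bb3, Eb4.
Each moves up a 4th. Continuing: Ab4 → Db5 → Gb5.

Gb5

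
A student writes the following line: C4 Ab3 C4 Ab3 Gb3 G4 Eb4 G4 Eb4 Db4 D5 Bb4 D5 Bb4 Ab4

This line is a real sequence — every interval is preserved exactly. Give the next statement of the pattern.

Taking 5-note groups, the heads are C4, G4, D5: the pattern moves up a 5th.
So cell 4 is A5 F5 A5 F5 Eb5.

A5 F5 A5 F5 Eb5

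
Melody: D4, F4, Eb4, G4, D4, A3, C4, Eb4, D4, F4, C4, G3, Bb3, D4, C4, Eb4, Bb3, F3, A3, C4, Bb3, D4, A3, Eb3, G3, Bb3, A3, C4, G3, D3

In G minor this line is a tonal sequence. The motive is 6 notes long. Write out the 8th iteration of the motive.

Unit = 6 notes; the statements start on D4, C4, Bb3, A3, G3, moving down a 2nd each time.
Continuing the starts: F3 → Eb3 → D3.
So cell 8 is D3 F3 Eb3 G3 D3 A2.

D3 F3 Eb3 G3 D3 A2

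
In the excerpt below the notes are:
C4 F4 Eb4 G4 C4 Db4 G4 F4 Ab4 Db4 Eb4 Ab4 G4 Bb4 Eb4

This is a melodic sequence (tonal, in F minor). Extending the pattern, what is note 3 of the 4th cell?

With 5-note cells, note 3 of each statement runs Eb4, F4, G4.
One more up a 2nd gives Ab4.

Ab4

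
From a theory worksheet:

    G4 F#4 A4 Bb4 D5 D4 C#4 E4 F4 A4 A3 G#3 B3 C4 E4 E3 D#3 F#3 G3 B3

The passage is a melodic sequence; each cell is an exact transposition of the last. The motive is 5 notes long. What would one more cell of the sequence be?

Taking 5-note groups, the heads are G4, D4, A3, E3: the pattern moves down a 4th.
From B2 the exact shape gives B2 A#2 C#3 D3 F#3.

B2 A#2 C#3 D3 F#3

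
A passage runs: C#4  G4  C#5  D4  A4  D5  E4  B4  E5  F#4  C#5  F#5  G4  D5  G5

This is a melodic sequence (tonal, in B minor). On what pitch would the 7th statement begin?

B4

Taking 3-note groups, the heads are C#4, D4, E4, F#4, G4: the pattern moves up a 2nd.
Continuing: A4 → B4. Statement 7 starts on B4.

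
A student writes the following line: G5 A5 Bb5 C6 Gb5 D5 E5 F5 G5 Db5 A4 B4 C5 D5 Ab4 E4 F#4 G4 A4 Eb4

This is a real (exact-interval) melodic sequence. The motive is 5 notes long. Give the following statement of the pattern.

B3 C#4 D4 E4 Bb3

Unit = 5 notes; the statements start on G5, D5, A4, E4, moving down a 4th each time.
Statement 5 starts on B3 and keeps the same exact contour: B3 C#4 D4 E4 Bb3.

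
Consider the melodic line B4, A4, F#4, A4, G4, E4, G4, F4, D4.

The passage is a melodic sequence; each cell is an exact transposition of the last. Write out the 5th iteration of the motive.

With a 3-note motive the entries are B4, A4, G4, each down a 2nd from the previous.
Extending down a 2nd: F4 → Eb4.
From Eb4 the exact shape gives Eb4 Db4 Bb3.

Eb4 Db4 Bb3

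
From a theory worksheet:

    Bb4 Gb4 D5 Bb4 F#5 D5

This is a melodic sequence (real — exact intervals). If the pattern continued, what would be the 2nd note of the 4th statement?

Grouping in 2s, the 2nd note of each cell is Gb4, Bb4, D5.
Each moves up a 3rd; the next is F#5.

F#5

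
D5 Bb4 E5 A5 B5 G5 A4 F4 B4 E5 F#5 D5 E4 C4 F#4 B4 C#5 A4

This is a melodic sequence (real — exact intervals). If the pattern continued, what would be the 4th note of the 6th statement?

G#3

Grouping in 6s, the 4th note of each cell is A5, E5, B4.
Carrying that down a 4th forward: F#4 → C#4 → G#3.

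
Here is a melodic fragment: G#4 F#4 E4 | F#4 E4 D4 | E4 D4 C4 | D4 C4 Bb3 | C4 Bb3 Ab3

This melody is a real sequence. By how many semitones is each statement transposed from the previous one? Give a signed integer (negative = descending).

-2

With a 3-note motive the entries are G#4, F#4, E4, D4, C4, each down a 2nd from the previous.
Counting half-steps from G#4 to F#4: -2.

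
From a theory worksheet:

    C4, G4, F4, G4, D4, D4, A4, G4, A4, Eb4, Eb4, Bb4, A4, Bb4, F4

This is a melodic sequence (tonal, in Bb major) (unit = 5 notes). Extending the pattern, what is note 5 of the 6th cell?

Bb4

With 5-note cells, note 5 of each statement runs D4, Eb4, F4.
Carrying that up a 2nd forward: G4 → A4 → Bb4.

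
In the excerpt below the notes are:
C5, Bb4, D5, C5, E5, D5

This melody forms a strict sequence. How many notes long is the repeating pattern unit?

6 notes total. Splitting into 3 groups of 2:
C5 Bb4 | D5 C5 | E5 D5
That's a consistent up a 2nd shift per cell, and no other grouping gives one.

2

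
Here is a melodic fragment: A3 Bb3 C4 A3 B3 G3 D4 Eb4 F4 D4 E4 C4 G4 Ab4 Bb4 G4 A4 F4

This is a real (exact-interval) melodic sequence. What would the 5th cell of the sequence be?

Unit = 6 notes; the statements start on A3, D4, G4, moving up a 4th each time.
Continuing the starts: C5 → F5.
From F5 the exact shape gives F5 Gb5 Ab5 F5 G5 Eb5.

F5 Gb5 Ab5 F5 G5 Eb5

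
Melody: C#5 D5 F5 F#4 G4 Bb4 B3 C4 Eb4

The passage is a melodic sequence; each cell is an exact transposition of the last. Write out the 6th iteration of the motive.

With a 3-note motive the entries are C#5, F#4, B3, each down a 5th from the previous.
Carrying on: E3 → A2 → D2.
From D2 the exact shape gives D2 Eb2 Gb2.

D2 Eb2 Gb2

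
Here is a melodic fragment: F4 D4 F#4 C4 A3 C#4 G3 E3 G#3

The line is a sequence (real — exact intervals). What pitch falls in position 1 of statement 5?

With 3-note cells, note 1 of each statement runs F4, C4, G3.
Carrying that down a 4th forward: D3 → A2.

A2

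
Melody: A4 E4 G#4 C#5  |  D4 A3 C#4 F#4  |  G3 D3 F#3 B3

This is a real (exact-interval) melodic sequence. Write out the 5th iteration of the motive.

Unit = 4 notes; the statements start on A4, D4, G3, moving down a 5th each time.
Carrying on: C3 → F2.
From F2 the exact shape gives F2 C2 E2 A2.

F2 C2 E2 A2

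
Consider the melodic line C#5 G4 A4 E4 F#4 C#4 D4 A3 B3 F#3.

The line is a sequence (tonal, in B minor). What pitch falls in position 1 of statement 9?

Grouping in 2s, the 1st note of each cell is C#5, A4, F#4, D4, B3.
Each moves down a 3rd. Continuing: G3 → E3 → C#3 → A2.

A2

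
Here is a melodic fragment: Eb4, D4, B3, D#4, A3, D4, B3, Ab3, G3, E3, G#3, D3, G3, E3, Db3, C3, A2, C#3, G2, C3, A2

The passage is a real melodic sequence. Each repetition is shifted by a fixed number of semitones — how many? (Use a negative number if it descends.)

The 7-note cells begin on Eb4, Ab3, Db3 — each down a 5th from the last.
Eb4→Ab3 is 56 − 63 = -7 semitones.

-7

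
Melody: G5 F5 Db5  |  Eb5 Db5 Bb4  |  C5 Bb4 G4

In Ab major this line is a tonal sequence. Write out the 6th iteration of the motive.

The 3-note cells begin on G5, Eb5, C5 — each down a 3rd from the last.
Carrying on: Ab4 → F4 → Db4.
From Db4 the diatonic shape gives Db4 C4 Ab3.

Db4 C4 Ab3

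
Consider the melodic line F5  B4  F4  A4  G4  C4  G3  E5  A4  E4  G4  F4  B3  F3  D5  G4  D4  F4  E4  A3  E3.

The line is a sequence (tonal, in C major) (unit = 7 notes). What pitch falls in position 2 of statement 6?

D4

The unit is 7 notes. Position-2 pitches of the 3 shown cells: B4, A4, G4.
Extending down a 2nd: F4 → E4 → D4.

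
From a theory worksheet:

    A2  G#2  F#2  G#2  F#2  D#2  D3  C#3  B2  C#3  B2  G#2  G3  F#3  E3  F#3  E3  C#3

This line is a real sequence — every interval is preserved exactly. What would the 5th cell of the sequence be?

Taking 6-note groups, the heads are A2, D3, G3: the pattern moves up a 4th.
Extending up a 4th: C4 → F4.
From F4 the exact shape gives F4 E4 D4 E4 D4 B3.

F4 E4 D4 E4 D4 B3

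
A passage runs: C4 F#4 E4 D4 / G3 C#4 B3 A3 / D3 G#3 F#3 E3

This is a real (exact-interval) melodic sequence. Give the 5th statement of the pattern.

E2 A#2 G#2 F#2

Taking 4-note groups, the heads are C4, G3, D3: the pattern moves down a 4th.
Continuing the starts: A2 → E2.
From E2 the exact shape gives E2 A#2 G#2 F#2.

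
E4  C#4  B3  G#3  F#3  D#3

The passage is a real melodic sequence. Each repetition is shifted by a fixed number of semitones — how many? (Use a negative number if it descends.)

With a 2-note motive the entries are E4, B3, F#3, each down a 4th from the previous.
Counting half-steps from E4 to B3: -5.

-5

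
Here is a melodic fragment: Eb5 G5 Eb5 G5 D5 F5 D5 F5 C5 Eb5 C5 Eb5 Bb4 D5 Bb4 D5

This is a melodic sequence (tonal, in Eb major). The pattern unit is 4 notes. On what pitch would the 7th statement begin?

F4

Taking 4-note groups, the heads are Eb5, D5, C5, Bb4: the pattern moves down a 2nd.
Extending the heads down a 2nd: Ab4 → G4 → F4.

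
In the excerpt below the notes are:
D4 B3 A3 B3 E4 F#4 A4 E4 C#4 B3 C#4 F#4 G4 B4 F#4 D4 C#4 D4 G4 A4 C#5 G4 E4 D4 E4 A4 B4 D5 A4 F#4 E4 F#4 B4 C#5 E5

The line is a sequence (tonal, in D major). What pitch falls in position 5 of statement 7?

With 7-note cells, note 5 of each statement runs E4, F#4, G4, A4, B4.
Extending up a 2nd: C#5 → D5.

D5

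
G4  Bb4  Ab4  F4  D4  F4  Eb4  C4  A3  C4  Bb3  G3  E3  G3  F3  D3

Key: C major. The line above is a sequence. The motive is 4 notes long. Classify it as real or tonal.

Each cell has the same semitone pattern (3, -2, -3) — intervals are preserved exactly.
And Bb4 lies outside C major, so the sequence is real rather than tonal.

real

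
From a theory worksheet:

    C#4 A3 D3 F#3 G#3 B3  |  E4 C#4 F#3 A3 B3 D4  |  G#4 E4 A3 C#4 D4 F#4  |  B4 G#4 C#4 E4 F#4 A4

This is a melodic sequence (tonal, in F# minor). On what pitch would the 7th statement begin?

Taking 6-note groups, the heads are C#4, E4, G#4, B4: the pattern moves up a 3rd.
Continuing: D5 → F#5 → A5. Statement 7 starts on A5.

A5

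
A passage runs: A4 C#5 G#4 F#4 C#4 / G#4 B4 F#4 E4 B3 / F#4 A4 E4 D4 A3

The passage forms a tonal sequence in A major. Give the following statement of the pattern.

Unit = 5 notes; the statements start on A4, G#4, F#4, moving down a 2nd each time.
So cell 4 is E4 G#4 D4 C#4 G#3.

E4 G#4 D4 C#4 G#3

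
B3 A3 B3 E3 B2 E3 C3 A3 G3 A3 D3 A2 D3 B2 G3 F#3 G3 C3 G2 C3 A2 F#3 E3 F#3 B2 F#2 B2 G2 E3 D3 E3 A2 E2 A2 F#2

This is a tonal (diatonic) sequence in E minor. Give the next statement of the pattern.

Unit = 7 notes; the statements start on B3, A3, G3, F#3, E3, moving down a 2nd each time.
So cell 6 is D3 C3 D3 G2 D2 G2 E2.

D3 C3 D3 G2 D2 G2 E2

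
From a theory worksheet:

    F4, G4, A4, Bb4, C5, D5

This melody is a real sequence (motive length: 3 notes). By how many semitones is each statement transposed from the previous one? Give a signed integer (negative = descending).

5

With a 3-note motive the entries are F4, Bb4, each up a 4th from the previous.
Counting half-steps from F4 to Bb4: 5.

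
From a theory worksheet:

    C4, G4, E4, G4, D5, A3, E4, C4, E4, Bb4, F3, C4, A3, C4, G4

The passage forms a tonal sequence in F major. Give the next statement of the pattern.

Unit = 5 notes; the statements start on C4, A3, F3, moving down a 3rd each time.
Statement 4 starts on D3 and keeps the same diatonic contour: D3 A3 F3 A3 E4.

D3 A3 F3 A3 E4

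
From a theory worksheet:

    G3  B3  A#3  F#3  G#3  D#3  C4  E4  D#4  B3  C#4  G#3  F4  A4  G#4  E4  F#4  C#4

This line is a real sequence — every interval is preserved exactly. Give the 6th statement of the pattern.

Ab5 C6 B5 G5 A5 E5

Unit = 6 notes; the statements start on G3, C4, F4, moving up a 4th each time.
Continuing the starts: Bb4 → Eb5 → Ab5.
So cell 6 is Ab5 C6 B5 G5 A5 E5.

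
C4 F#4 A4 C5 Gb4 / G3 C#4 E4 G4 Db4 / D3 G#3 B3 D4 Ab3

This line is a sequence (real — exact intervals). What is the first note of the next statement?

The 5-note cells begin on C4, G3, D3 — each down a 4th from the last.
The next head, down a 4th from D3, is A2.

A2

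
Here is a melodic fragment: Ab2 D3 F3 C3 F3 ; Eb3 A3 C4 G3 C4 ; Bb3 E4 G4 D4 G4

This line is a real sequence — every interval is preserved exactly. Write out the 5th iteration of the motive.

Taking 5-note groups, the heads are Ab2, Eb3, Bb3: the pattern moves up a 5th.
Continuing the starts: F4 → C5.
From C5 the exact shape gives C5 F#5 A5 E5 A5.

C5 F#5 A5 E5 A5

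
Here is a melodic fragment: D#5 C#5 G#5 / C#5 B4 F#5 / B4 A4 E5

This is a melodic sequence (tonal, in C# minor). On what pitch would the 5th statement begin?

G#4

Taking 3-note groups, the heads are D#5, C#5, B4: the pattern moves down a 2nd.
Continuing: A4 → G#4. Statement 5 starts on G#4.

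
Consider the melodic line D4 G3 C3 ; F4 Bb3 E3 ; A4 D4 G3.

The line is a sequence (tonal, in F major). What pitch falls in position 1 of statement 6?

Grouping in 3s, the 1st note of each cell is D4, F4, A4.
Carrying that up a 3rd forward: C5 → E5 → G5.

G5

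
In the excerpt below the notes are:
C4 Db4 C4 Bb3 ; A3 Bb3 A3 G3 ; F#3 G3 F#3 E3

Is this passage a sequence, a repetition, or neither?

sequence

Each 4-note cell is the previous one transposed down a 3rd.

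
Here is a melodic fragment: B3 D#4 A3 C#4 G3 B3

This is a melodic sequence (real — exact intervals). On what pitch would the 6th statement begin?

Unit = 2 notes; the statements start on B3, A3, G3, moving down a 2nd each time.
Continuing: F3 → Eb3 → Db3. Statement 6 starts on Db3.

Db3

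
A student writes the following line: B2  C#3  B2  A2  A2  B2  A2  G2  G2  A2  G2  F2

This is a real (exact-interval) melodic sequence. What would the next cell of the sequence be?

With a 4-note motive the entries are B2, A2, G2, each down a 2nd from the previous.
So cell 4 is F2 G2 F2 Eb2.

F2 G2 F2 Eb2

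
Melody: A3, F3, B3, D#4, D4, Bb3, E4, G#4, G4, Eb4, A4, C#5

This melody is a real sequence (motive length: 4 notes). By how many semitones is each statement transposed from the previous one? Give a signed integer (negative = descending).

Taking 4-note groups, the heads are A3, D4, G4: the pattern moves up a 4th.
Counting half-steps from A3 to D4: 5.

5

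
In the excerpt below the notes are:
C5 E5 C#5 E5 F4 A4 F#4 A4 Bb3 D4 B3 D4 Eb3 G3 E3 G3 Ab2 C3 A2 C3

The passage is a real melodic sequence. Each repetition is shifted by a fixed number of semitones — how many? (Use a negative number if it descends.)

-7

With a 4-note motive the entries are C5, F4, Bb3, Eb3, Ab2, each down a 5th from the previous.
Counting half-steps from C5 to F4: -7.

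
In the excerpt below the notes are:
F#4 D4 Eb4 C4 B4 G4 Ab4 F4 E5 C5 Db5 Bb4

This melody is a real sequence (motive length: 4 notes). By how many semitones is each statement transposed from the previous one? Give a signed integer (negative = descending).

Unit = 4 notes; the statements start on F#4, B4, E5, moving up a 4th each time.
F#4 to B4 spans +5 semitones.

5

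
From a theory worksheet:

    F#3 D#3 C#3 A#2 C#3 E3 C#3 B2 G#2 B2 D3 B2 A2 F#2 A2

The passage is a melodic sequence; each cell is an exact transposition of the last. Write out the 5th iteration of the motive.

Bb2 G2 F2 D2 F2

With a 5-note motive the entries are F#3, E3, D3, each down a 2nd from the previous.
Carrying on: C3 → Bb2.
Statement 5 starts on Bb2 and keeps the same exact contour: Bb2 G2 F2 D2 F2.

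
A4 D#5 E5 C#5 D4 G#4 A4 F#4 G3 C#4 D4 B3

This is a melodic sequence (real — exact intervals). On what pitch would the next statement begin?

C3

The 4-note cells begin on A4, D4, G3 — each down a 5th from the last.
The next head, down a 5th from G3, is C3.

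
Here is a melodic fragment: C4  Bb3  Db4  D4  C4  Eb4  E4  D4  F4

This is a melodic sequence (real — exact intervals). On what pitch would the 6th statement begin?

A#4

With a 3-note motive the entries are C4, D4, E4, each up a 2nd from the previous.
Continuing: F#4 → G#4 → A#4. Statement 6 starts on A#4.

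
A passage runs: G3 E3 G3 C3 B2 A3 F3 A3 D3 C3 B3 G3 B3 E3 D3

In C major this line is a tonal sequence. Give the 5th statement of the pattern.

D4 B3 D4 G3 F3

Unit = 5 notes; the statements start on G3, A3, B3, moving up a 2nd each time.
Continuing the starts: C4 → D4.
So cell 5 is D4 B3 D4 G3 F3.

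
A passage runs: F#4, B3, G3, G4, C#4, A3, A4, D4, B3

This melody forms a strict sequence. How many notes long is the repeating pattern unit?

9 notes total. Splitting into 3 groups of 3:
F#4 B3 G3 | G4 C#4 A3 | A4 D4 B3
Every group is a transposition up a 2nd of the one before; no shorter unit works.

3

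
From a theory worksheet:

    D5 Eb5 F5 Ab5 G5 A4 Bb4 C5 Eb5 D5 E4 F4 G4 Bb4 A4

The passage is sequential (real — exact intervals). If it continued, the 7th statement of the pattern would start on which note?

G#2

Unit = 5 notes; the statements start on D5, A4, E4, moving down a 4th each time.
Continuing: B3 → F#3 → C#3 → G#2. Statement 7 starts on G#2.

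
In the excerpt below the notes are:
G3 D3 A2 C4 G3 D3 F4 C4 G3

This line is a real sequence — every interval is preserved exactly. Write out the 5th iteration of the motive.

Eb5 Bb4 F4

Unit = 3 notes; the statements start on G3, C4, F4, moving up a 4th each time.
Carrying on: Bb4 → Eb5.
Statement 5 starts on Eb5 and keeps the same exact contour: Eb5 Bb4 F4.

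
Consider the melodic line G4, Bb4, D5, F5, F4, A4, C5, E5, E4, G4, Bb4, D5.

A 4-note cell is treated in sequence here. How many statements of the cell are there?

12 notes in groups of 4 gives 12/4 = 3 statements.
Starts: G4, F4, E4 — each down a 2nd.

3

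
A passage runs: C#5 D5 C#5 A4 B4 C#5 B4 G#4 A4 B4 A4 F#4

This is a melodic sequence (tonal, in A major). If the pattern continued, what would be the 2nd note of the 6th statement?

The unit is 4 notes. Position-2 pitches of the 3 shown cells: D5, C#5, B4.
Each moves down a 2nd. Continuing: A4 → G#4 → F#4.

F#4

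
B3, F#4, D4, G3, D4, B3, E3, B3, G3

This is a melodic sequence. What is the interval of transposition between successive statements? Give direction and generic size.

down a 3rd

The 3-note cells begin on B3, G3, E3 — each down a 3rd from the last.
From B3 to G3: down a 3rd.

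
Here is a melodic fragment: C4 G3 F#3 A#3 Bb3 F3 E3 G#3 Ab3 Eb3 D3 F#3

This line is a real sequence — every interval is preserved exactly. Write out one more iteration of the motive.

Gb3 Db3 C3 E3

The 4-note cells begin on C4, Bb3, Ab3 — each down a 2nd from the last.
Statement 4 starts on Gb3 and keeps the same exact contour: Gb3 Db3 C3 E3.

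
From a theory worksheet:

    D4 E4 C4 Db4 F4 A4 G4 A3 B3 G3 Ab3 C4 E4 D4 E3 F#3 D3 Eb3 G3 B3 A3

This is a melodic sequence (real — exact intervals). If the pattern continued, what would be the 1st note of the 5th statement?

The unit is 7 notes. Position-1 pitches of the 3 shown cells: D4, A3, E3.
Extending down a 4th: B2 → F#2.

F#2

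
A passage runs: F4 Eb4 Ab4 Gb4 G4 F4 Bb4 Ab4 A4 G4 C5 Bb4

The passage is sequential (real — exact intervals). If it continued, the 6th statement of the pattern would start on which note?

D#5

With a 4-note motive the entries are F4, G4, A4, each up a 2nd from the previous.
Extending the heads up a 2nd: B4 → C#5 → D#5.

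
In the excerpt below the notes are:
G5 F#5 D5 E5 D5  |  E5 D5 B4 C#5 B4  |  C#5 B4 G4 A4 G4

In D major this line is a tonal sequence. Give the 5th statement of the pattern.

F#4 E4 C#4 D4 C#4

The 5-note cells begin on G5, E5, C#5 — each down a 3rd from the last.
Extending down a 3rd: A4 → F#4.
From F#4 the diatonic shape gives F#4 E4 C#4 D4 C#4.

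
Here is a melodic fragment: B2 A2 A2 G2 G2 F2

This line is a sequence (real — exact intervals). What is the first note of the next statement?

F2

Taking 2-note groups, the heads are B2, A2, G2: the pattern moves down a 2nd.
One more step down a 2nd gives F2.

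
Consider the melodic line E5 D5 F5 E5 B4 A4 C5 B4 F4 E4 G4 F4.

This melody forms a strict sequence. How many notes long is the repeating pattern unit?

4

12 notes total. Splitting into 3 groups of 4:
E5 D5 F5 E5 | B4 A4 C5 B4 | F4 E4 G4 F4
Each cell is the previous one down a 4th — so the unit is 4 notes.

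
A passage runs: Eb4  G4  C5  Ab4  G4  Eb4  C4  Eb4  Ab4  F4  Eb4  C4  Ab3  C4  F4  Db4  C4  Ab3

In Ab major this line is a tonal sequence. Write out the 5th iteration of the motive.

Db3 F3 Bb3 G3 F3 Db3

With a 6-note motive the entries are Eb4, C4, Ab3, each down a 3rd from the previous.
Carrying on: F3 → Db3.
So cell 5 is Db3 F3 Bb3 G3 F3 Db3.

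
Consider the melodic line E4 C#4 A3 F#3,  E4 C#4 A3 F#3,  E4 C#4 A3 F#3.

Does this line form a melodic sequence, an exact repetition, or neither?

Each 4-note cell is identical (E4 C#4 A3 F#3), restated at the same pitch.

repetition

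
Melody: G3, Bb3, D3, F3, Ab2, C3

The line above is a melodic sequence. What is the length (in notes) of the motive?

2

6 notes total. Splitting into 3 groups of 2:
G3 Bb3 | D3 F3 | Ab2 C3
That's a consistent down a 4th shift per cell, and no other grouping gives one.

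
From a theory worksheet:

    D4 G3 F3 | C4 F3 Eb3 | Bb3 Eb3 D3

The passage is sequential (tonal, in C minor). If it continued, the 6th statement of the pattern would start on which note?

F3

The 3-note cells begin on D4, C4, Bb3 — each down a 2nd from the last.
Extending the heads down a 2nd: Ab3 → G3 → F3.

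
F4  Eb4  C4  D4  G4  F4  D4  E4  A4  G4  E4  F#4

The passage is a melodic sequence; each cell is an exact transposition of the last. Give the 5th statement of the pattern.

Taking 4-note groups, the heads are F4, G4, A4: the pattern moves up a 2nd.
Extending up a 2nd: B4 → C#5.
From C#5 the exact shape gives C#5 B4 G#4 A#4.

C#5 B4 G#4 A#4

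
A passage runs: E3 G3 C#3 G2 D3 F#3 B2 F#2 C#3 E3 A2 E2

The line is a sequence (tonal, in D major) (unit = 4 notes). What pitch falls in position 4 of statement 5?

C#2

Grouping in 4s, the 4th note of each cell is G2, F#2, E2.
Extending down a 2nd: D2 → C#2.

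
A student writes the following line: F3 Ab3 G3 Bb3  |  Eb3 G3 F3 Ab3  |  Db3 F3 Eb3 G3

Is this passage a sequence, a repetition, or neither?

Each 4-note cell is the previous one transposed down a 2nd.

sequence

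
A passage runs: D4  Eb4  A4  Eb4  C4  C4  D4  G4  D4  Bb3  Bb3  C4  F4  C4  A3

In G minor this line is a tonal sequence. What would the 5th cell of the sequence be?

The 5-note cells begin on D4, C4, Bb3 — each down a 2nd from the last.
Continuing the starts: A3 → G3.
From G3 the diatonic shape gives G3 A3 D4 A3 F3.

G3 A3 D4 A3 F3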